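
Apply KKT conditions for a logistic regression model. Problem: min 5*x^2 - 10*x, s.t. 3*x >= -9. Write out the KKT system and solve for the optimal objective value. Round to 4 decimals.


Step 1: Try lambda = 0 (constraint inactive).
Stationarity: 2*5*x - 10 = 0
x* = 10/(2*5) = 1.0
Check constraint: 3*1.0 = 3.0 >= -9 -- satisfied.
Step 2: Compute optimal value.
f(x*) = 5*1.0^2 - 10*1.0 = -5.0


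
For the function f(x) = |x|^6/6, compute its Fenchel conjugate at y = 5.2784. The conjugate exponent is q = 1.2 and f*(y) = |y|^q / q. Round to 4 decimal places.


The conjugate exponent q satisfies 1/p + 1/q = 1.
p = 6, so q = 6/(6 - 1) = 1.2
|y|^q = 5.2784^1.2 = 7.3621
f*(5.2784) = 7.3621 / 1.2 = 6.1351


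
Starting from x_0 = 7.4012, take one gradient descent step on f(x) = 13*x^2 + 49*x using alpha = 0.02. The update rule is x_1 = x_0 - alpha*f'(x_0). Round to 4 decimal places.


We compute the gradient at x_0 and apply the update.
f'(x) = 26*x + 49
f'(7.4012) = 26*7.4012 + 49 = 241.4312
x_1 = 7.4012 - 0.02*241.4312 = 2.5726


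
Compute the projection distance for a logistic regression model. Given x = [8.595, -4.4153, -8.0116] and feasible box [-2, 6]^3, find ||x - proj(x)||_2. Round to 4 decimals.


Project each component onto [-2, 6].
clip(8.595) = 6.0, clip(-4.4153) = -2.0, clip(-8.0116) = -2.0
Projection = [6.0, -2.0, -2.0]
Squared diffs: [6.734, 5.8337, 36.1393]
Distance = sqrt(48.707) = 6.979


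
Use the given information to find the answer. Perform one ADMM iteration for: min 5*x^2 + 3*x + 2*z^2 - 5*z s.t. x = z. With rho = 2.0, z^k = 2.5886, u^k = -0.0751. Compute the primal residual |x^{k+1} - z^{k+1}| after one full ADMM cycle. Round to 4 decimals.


ADMM iteration with rho = 2.0, z^k = 2.5886, u^k = -0.0751
Step 1: x-update.
Minimize 5*x^2 + 3*x + (2.0/2)*(x - 2.5886 - 0.0751)^2
FOC: (2*5 + 2.0)*x = -3 + 2.0*(2.5886 + 0.0751)
x^{k+1} = 0.194
Step 2: z-update.
Minimize 2*z^2 - 5*z + (2.0/2)*(0.194 - z - 0.0751)^2
FOC: (2*2 + 2.0)*z = 5 + 2.0*(0.194 - 0.0751)
z^{k+1} = 0.873
Step 3: u-update.
u^{k+1} = -0.0751 + 0.194 - 0.873 = -0.7541
Step 4: Primal residual = |0.194 - 0.873| = 0.679


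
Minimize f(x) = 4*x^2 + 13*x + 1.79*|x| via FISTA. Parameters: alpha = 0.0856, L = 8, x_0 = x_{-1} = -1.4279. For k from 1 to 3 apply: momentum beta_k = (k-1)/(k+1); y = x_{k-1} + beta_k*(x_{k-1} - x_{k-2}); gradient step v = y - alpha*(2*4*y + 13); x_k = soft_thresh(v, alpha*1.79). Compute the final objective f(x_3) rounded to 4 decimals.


FISTA on f(x) = 4*x^2 + 13*x + 1.79*|x|
L = 8, alpha = 0.0856
Iteration 1: beta = 0.0, y = -1.4279 + 0.0*(-1.4279 + 1.4279) = -1.4279
  grad(y) = 1.5768, v = y - alpha*grad = -1.5629
  prox(v) = soft_thresh(-1.5629, 0.1532) = -1.4097
Iteration 2: beta = 0.3333, y = -1.4097 + 0.3333*(-1.4097 + 1.4279) = -1.4036
  grad(y) = 1.7715, v = y - alpha*grad = -1.5552
  prox(v) = soft_thresh(-1.5552, 0.1532) = -1.402
Iteration 3: beta = 0.5, y = -1.402 + 0.5*(-1.402 + 1.4097) = -1.3981
  grad(y) = 1.8148, v = y - alpha*grad = -1.5535
  prox(v) = soft_thresh(-1.5535, 0.1532) = -1.4003
f(x_3) = 4*(-1.4003)^2 + 13*(-1.4003) + 1.79*|-1.4003| = -7.854


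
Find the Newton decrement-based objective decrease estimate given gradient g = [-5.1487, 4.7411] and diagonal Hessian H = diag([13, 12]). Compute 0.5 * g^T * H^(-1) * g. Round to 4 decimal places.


Step 1: H is diagonal, so H^(-1) * g = [-0.3961, 0.3951].
Step 2: g^T H^(-1) g = sum_i g_i^2 / H_ii
  = (-5.1487)^2/13 + (4.7411)^2/12
  = 2.0392 + 1.8732 = 3.9123
Step 3: Objective decrease = 0.5 * g^T H^(-1) g = 1.9562


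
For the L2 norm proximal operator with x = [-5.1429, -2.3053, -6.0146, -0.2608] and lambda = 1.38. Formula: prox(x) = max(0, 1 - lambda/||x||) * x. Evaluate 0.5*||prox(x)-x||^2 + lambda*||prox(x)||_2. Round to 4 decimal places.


Step 1: Compute ||x||.
||x|| = 8.2467
Step 2: Compute scaling factor.
scale = max(0, 1 - 1.38/8.2467) = 0.8327
Step 3: prox(x) = [-4.2823, -1.9195, -5.0081, -0.2172]
||prox(x)|| = 6.8667
Step 4: Proximal objective.
0.5*||prox-x||^2 = 0.9522
lambda*||prox|| = 9.476
Total = 10.4282


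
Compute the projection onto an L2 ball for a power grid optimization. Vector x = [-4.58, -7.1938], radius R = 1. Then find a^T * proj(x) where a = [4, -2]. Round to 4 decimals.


Step 1: Compute ||x|| (intermediates to 6 decimals).
||x|| = sqrt((-4.58)^2 + (-7.1938)^2) = 8.528022
Step 2: Project.
Since ||x|| > R, scale = R/||x|| = 1/8.528022 = 0.11726, proj(x) = scale * x
proj(x) = [-0.537051, -0.843545]
Step 3: Dot product.
a^T * proj(x) = 4*(-0.537051) - 2*(-0.843545) = -0.4611


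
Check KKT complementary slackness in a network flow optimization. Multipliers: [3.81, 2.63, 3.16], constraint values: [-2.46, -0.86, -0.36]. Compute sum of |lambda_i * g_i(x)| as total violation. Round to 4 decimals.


KKT complementary slackness check:
lambda_1 * g_1 = 3.81 * -2.46 = -9.3726
lambda_2 * g_2 = 2.63 * -0.86 = -2.2618
lambda_3 * g_3 = 3.16 * -0.36 = -1.1376
Total violation = 9.3726 + 2.2618 + 1.1376 = 12.772


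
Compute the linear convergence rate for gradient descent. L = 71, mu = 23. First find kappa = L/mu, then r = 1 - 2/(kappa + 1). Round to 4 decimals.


Step 1: Compute the condition number.
kappa = L/mu = 71/23 = 3.087
Step 2: Compute the convergence rate.
r = 1 - 2/(kappa + 1) = 1 - 2*mu/(L + mu) = (L - mu)/(L + mu) = 48/94 = 0.5106


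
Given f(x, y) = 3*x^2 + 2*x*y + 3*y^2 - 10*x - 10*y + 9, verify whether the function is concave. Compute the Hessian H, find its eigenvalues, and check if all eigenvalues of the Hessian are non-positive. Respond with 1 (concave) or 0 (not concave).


The Hessian of f(x,y) = 3*x^2 + 2*x*y + 3*y^2 - 10*x - 10*y + 9 is:
H = [[6, 2], [2, 6]]
Trace = 6 + 6 = 12
Determinant = 6*6 - (2)^2 = 32
Discriminant = (12)^2 - 4*32 = 16.0
Eigenvalues: lambda_1 = 4.0, lambda_2 = 8.0
The function is not concave.

0


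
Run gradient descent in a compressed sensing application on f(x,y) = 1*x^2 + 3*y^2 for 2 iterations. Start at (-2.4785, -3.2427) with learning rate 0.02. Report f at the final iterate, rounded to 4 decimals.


Gradient descent on f(x,y) = 1*x^2 + 3*y^2.
Starting point: (-2.4785, -3.2427), alpha = 0.02
Step 1: grad_x = 2*1*-2.4785 = -4.957, grad_y = 2*3*-3.2427 = -19.4562
  x_1 = -2.4785 - 0.02*-4.957 = -2.3794
  y_1 = -3.2427 - 0.02*-19.4562 = -2.8536
Step 2: grad_x = 2*1*-2.3794 = -4.7587, grad_y = 2*3*-2.8536 = -17.1215
  x_2 = -2.3794 - 0.02*-4.7587 = -2.2842
  y_2 = -2.8536 - 0.02*-17.1215 = -2.5111
f(-2.2842, -2.5111) = 1*(-2.2842)^2 + 3*(-2.5111)^2 = 24.1351


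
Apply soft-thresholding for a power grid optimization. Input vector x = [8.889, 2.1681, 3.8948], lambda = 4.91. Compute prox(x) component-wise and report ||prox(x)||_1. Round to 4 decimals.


Soft-thresholding with lambda = 4.91:
prox(8.889) = sign(8.889)*max(|8.889| - 4.91, 0) = 3.979
prox(2.1681) = sign(2.1681)*max(|2.1681| - 4.91, 0) = 0.0
prox(3.8948) = sign(3.8948)*max(|3.8948| - 4.91, 0) = 0.0
prox(x) = [3.979, 0.0, 0.0]
||prox(x)||_1 = 3.979 + 0.0 + 0.0 = 3.979


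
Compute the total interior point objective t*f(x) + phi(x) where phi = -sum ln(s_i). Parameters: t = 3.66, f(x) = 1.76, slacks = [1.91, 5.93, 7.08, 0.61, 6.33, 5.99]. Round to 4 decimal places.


Step 1: Compute log-barrier.
ln values: [0.6471, 1.78, 1.9573, -0.4943, 1.8453, 1.7901]
phi = -(0.6471 + 1.78 + 1.9573 - 0.4943 + 1.8453 + 1.7901) = -7.5255
Step 2: Compute augmented objective.
t*f(x) = 3.66*1.76 = 6.4416
Total = 6.4416 - 7.5255 = -1.0839


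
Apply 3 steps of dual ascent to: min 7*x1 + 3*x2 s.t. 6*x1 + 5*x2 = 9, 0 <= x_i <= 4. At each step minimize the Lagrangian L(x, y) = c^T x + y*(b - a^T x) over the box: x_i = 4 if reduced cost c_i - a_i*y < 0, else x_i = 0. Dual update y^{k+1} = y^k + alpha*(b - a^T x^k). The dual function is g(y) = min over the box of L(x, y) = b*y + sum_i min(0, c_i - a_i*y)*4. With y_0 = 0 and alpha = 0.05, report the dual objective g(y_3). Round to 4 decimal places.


Dual ascent for LP: min 7*x1 + 3*x2, 6*x1 + 5*x2 = 9, 0 <= x_i <= 4
Step 1: y^k = 0.0, reduced costs: (7.0, 3.0)
  x^k = (0.0, 0.0), subgradient = b - a^T x = 9.0
  y^{k+1} = 0.0 + 0.05*9.0 = 0.45
Step 2: y^k = 0.45, reduced costs: (4.3, 0.75)
  x^k = (0.0, 0.0), subgradient = b - a^T x = 9.0
  y^{k+1} = 0.45 + 0.05*9.0 = 0.9
Step 3: y^k = 0.9, reduced costs: (1.6, -1.5)
  x^k = (0.0, 4.0), subgradient = b - a^T x = -11.0
  y^{k+1} = 0.9 + 0.05*-11.0 = 0.35
Dual objective at y_3 = 0.35: reduced costs (4.9, 1.25), box minimizer x = (0.0, 0.0)
g(y_3) = b*y + (c1 - a1*y)*x1 + (c2 - a2*y)*x2 = 9*0.35 + 4.9*0.0 + 1.25*0.0 = 3.15 + 0.0 + 0.0 = 3.15


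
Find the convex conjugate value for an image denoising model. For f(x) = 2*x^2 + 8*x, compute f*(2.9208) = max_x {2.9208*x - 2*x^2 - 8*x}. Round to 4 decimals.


f*(y) = sup_x {y*x - a*x^2 - b*x} = sup_x {(y-b)*x - a*x^2}
FOC: (y - b) - 2a*x = 0 => x* = (y - b)/(2a)
x* = (2.9208 - 8)/(2*2) = -1.2698
f*(2.9208) = (y-b)^2/(4a) = (2.9208 - 8)^2/(4*2)
= 25.7983/8 = 3.2248


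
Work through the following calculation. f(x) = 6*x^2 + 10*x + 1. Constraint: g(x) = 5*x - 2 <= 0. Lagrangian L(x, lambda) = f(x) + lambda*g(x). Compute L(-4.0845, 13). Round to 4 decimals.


Step 1: Evaluate f(x).
f(-4.0845) = 6*(-4.0845)^2 + 10*(-4.0845) + 1 = 60.2538
Step 2: Evaluate g(x).
g(-4.0845) = 5*-4.0845 - 2 = -22.4225
Step 3: Compute Lagrangian.
L = 60.2538 + 13*-22.4225 = -231.2387


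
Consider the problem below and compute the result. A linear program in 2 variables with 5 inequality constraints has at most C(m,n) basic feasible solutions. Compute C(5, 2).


Each vertex corresponds to some choice of n active constraints out of m, so the number of vertices is at most C(m, n) = m! / (n!(m-n)!).
m = 5, n = 2
Numerator: 5 * 4
Denominator: 2! = 2
C(5, 2) = 10


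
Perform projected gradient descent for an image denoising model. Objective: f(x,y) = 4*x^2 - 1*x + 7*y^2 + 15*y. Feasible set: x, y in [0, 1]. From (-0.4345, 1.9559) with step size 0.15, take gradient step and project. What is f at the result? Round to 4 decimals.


Step 1: Compute gradient at (-0.4345, 1.9559).
grad_x = 2*4*-0.4345 - 1 = -4.476
grad_y = 2*7*1.9559 + 15 = 42.3826
Step 2: Gradient step.
x_raw = -0.4345 - 0.15*-4.476 = 0.2369
y_raw = 1.9559 - 0.15*42.3826 = -4.4015
Step 3: Project onto [0, 1].
x_proj = clip(0.2369) = 0.2369
y_proj = clip(-4.4015) = 0.0
Step 4: Evaluate f.
f(0.2369, 0.0) = -0.0124


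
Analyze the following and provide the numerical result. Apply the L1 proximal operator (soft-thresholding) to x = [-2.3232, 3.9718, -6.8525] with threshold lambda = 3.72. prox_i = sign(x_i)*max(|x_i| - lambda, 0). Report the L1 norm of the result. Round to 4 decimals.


Soft-thresholding with lambda = 3.72:
prox(-2.3232) = sign(-2.3232)*max(|-2.3232| - 3.72, 0) = 0.0
prox(3.9718) = sign(3.9718)*max(|3.9718| - 3.72, 0) = 0.2518
prox(-6.8525) = sign(-6.8525)*max(|-6.8525| - 3.72, 0) = -3.1325
prox(x) = [0.0, 0.2518, -3.1325]
||prox(x)||_1 = 0.0 + 0.2518 + 3.1325 = 3.3843


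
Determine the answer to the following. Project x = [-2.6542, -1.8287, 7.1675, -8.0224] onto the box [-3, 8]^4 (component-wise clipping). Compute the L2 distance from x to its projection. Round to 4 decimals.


Project each component onto [-3, 8].
clip(-2.6542) = -2.6542, clip(-1.8287) = -1.8287, clip(7.1675) = 7.1675, clip(-8.0224) = -3.0
Projection = [-2.6542, -1.8287, 7.1675, -3.0]
Squared diffs: [0.0, 0.0, 0.0, 25.2245]
Distance = sqrt(25.2245) = 5.0224


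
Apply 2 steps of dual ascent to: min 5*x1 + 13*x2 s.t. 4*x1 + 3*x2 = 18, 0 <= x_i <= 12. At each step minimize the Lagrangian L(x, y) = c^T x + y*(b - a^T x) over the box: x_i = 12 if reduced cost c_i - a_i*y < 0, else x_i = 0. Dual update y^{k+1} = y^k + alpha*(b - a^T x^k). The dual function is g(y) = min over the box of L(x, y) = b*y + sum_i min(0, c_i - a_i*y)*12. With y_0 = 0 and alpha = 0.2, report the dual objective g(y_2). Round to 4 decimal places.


Dual ascent for LP: min 5*x1 + 13*x2, 4*x1 + 3*x2 = 18, 0 <= x_i <= 12
Step 1: y^k = 0.0, reduced costs: (5.0, 13.0)
  x^k = (0.0, 0.0), subgradient = b - a^T x = 18.0
  y^{k+1} = 0.0 + 0.2*18.0 = 3.6
Step 2: y^k = 3.6, reduced costs: (-9.4, 2.2)
  x^k = (12.0, 0.0), subgradient = b - a^T x = -30.0
  y^{k+1} = 3.6 + 0.2*-30.0 = -2.4
Dual objective at y_2 = -2.4: reduced costs (14.6, 20.2), box minimizer x = (0.0, 0.0)
g(y_2) = b*y + (c1 - a1*y)*x1 + (c2 - a2*y)*x2 = 18*(-2.4) + 14.6*0.0 + 20.2*0.0 = -43.2 + 0.0 + 0.0 = -43.2


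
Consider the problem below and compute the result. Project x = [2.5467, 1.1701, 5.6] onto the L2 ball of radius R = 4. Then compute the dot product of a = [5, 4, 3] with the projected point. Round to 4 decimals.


Step 1: Compute ||x|| (intermediates to 6 decimals).
||x|| = sqrt(2.5467^2 + 1.1701^2 + 5.6^2) = 6.262173
Step 2: Project.
Since ||x|| > R, scale = R/||x|| = 4/6.262173 = 0.638756, proj(x) = scale * x
proj(x) = [1.62672, 0.747408, 3.577034]
Step 3: Dot product.
a^T * proj(x) = 5*1.62672 + 4*0.747408 + 3*3.577034 = 21.8543


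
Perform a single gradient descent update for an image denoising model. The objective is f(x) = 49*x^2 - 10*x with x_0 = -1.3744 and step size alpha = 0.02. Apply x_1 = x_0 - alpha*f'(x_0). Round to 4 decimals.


We compute the gradient at x_0 and apply the update.
f'(x) = 98*x - 10
f'(-1.3744) = 98*-1.3744 - 10 = -144.6912
x_1 = -1.3744 - 0.02*-144.6912 = 1.5194


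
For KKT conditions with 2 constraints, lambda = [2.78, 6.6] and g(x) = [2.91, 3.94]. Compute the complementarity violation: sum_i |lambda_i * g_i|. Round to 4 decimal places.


KKT complementary slackness check:
lambda_1 * g_1 = 2.78 * 2.91 = 8.0898
lambda_2 * g_2 = 6.6 * 3.94 = 26.004
Total violation = 8.0898 + 26.004 = 34.0938


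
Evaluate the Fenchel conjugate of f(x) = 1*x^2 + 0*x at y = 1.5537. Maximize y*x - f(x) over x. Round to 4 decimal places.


f*(y) = sup_x {y*x - a*x^2 - b*x} = sup_x {(y-b)*x - a*x^2}
FOC: (y - b) - 2a*x = 0 => x* = (y - b)/(2a)
x* = (1.5537 - 0)/(2*1) = 0.7769
f*(1.5537) = (y-b)^2/(4a) = (1.5537 - 0)^2/(4*1)
= 2.414/4 = 0.6035


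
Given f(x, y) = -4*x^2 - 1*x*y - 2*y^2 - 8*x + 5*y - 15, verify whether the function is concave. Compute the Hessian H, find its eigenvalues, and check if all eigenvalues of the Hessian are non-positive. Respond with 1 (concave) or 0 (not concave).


The Hessian of f(x,y) = -4*x^2 - 1*x*y - 2*y^2 - 8*x + 5*y - 15 is:
H = [[-8, -1], [-1, -4]]
Trace = -8 - 4 = -12
Determinant = -8*-4 - (-1)^2 = 31
Discriminant = (-12)^2 - 4*31 = 20.0
Eigenvalues: lambda_1 = -8.2361, lambda_2 = -3.7639
The function is concave.

1


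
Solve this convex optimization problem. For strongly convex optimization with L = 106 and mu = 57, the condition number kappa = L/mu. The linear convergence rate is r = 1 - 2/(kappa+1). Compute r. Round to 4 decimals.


Step 1: Compute the condition number.
kappa = L/mu = 106/57 = 1.8596
Step 2: Compute the convergence rate.
r = 1 - 2/(kappa + 1) = 1 - 2*mu/(L + mu) = (L - mu)/(L + mu) = 49/163 = 0.3006


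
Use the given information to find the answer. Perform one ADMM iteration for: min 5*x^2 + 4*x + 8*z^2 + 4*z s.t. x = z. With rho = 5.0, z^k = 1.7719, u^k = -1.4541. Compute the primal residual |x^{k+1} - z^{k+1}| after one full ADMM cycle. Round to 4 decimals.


ADMM iteration with rho = 5.0, z^k = 1.7719, u^k = -1.4541
Step 1: x-update.
Minimize 5*x^2 + 4*x + (5.0/2)*(x - 1.7719 - 1.4541)^2
FOC: (2*5 + 5.0)*x = -4 + 5.0*(1.7719 + 1.4541)
x^{k+1} = 0.8087
Step 2: z-update.
Minimize 8*z^2 + 4*z + (5.0/2)*(0.8087 - z - 1.4541)^2
FOC: (2*8 + 5.0)*z = -4 + 5.0*(0.8087 - 1.4541)
z^{k+1} = -0.3442
Step 3: u-update.
u^{k+1} = -1.4541 + 0.8087 + 0.3442 = -0.3013
Step 4: Primal residual = |0.8087 + 0.3442| = 1.1528


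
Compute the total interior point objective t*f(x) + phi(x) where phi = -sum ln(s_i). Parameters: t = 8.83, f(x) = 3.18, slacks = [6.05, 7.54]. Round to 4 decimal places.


Step 1: Compute log-barrier.
ln values: [1.8001, 2.0202]
phi = -(1.8001 + 2.0202) = -3.8203
Step 2: Compute augmented objective.
t*f(x) = 8.83*3.18 = 28.0794
Total = 28.0794 - 3.8203 = 24.2591


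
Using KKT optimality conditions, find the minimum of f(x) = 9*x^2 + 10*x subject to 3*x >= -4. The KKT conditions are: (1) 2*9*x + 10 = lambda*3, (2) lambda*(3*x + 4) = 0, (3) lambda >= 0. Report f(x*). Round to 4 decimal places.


Step 1: Try lambda = 0 (constraint inactive).
Stationarity: 2*9*x + 10 = 0
x* = -10/(2*9) = -5/9 = -0.5556 (rounded; the exact value -5/9 is used below)
Check constraint: 3*-0.5556 = -1.6668 >= -4 -- satisfied.
Step 2: Compute optimal value.
f(x*) = 9*(-5/9)^2 + 10*(-5/9) = -2.7778


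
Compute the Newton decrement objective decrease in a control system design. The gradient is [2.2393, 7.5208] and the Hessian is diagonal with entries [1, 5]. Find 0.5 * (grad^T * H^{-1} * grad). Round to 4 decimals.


Step 1: H is diagonal, so H^(-1) * g = [2.2393, 1.5042].
Step 2: g^T H^(-1) g = sum_i g_i^2 / H_ii
  = (2.2393)^2/1 + (7.5208)^2/5
  = 5.0145 + 11.3125 = 16.327
Step 3: Objective decrease = 0.5 * g^T H^(-1) g = 8.1635


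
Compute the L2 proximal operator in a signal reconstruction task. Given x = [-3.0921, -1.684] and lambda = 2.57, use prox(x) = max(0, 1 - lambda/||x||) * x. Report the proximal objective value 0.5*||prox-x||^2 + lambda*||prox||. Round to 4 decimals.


Step 1: Compute ||x||.
||x|| = 3.5209
Step 2: Compute scaling factor.
scale = max(0, 1 - 2.57/3.5209) = 0.2701
Step 3: prox(x) = [-0.8351, -0.4548]
||prox(x)|| = 0.9509
Step 4: Proximal objective.
0.5*||prox-x||^2 = 3.3025
lambda*||prox|| = 2.4438
Total = 5.7463


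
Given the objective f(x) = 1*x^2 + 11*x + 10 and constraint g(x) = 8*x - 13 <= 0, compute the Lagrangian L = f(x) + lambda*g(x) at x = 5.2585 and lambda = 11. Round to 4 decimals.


Step 1: Evaluate f(x).
f(5.2585) = 1*5.2585^2 + 11*5.2585 + 10 = 95.4953
Step 2: Evaluate g(x).
g(5.2585) = 8*5.2585 - 13 = 29.068
Step 3: Compute Lagrangian.
L = 95.4953 + 11*29.068 = 415.2433


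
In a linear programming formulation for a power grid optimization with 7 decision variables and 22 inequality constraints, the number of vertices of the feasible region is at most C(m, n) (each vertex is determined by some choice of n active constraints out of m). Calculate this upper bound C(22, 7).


Each vertex corresponds to some choice of n active constraints out of m, so the number of vertices is at most C(m, n) = m! / (n!(m-n)!).
m = 22, n = 7
Numerator: 22 * 21 * 20 * 19 * 18 * 17 * 16
Denominator: 7! = 5040
C(22, 7) = 170544


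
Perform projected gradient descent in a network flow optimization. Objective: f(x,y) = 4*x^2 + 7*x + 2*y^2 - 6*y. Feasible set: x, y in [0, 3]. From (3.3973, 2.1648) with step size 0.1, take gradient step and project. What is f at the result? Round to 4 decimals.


Step 1: Compute gradient at (3.3973, 2.1648).
grad_x = 2*4*3.3973 + 7 = 34.1784
grad_y = 2*2*2.1648 - 6 = 2.6592
Step 2: Gradient step.
x_raw = 3.3973 - 0.1*34.1784 = -0.0205
y_raw = 2.1648 - 0.1*2.6592 = 1.8989
Step 3: Project onto [0, 3].
x_proj = clip(-0.0205) = 0.0
y_proj = clip(1.8989) = 1.8989
Step 4: Evaluate f.
f(0.0, 1.8989) = -4.1818


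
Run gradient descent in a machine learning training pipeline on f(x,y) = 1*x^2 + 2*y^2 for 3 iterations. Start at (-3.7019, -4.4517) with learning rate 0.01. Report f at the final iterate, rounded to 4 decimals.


Gradient descent on f(x,y) = 1*x^2 + 2*y^2.
Starting point: (-3.7019, -4.4517), alpha = 0.01
Step 1: grad_x = 2*1*-3.7019 = -7.4038, grad_y = 2*2*-4.4517 = -17.8068
  x_1 = -3.7019 - 0.01*-7.4038 = -3.6279
  y_1 = -4.4517 - 0.01*-17.8068 = -4.2736
Step 2: grad_x = 2*1*-3.6279 = -7.2557, grad_y = 2*2*-4.2736 = -17.0945
  x_2 = -3.6279 - 0.01*-7.2557 = -3.5553
  y_2 = -4.2736 - 0.01*-17.0945 = -4.1027
Step 3: grad_x = 2*1*-3.5553 = -7.1106, grad_y = 2*2*-4.1027 = -16.4107
  x_3 = -3.5553 - 0.01*-7.1106 = -3.4842
  y_3 = -4.1027 - 0.01*-16.4107 = -3.9386
f(-3.4842, -3.9386) = 1*(-3.4842)^2 + 2*(-3.9386)^2 = 43.1645


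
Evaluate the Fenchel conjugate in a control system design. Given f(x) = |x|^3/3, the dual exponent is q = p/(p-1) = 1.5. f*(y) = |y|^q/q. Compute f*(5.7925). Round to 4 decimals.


The conjugate exponent q satisfies 1/p + 1/q = 1.
p = 3, so q = 3/(3 - 1) = 1.5
|y|^q = 5.7925^1.5 = 13.9412
f*(5.7925) = 13.9412 / 1.5 = 9.2941


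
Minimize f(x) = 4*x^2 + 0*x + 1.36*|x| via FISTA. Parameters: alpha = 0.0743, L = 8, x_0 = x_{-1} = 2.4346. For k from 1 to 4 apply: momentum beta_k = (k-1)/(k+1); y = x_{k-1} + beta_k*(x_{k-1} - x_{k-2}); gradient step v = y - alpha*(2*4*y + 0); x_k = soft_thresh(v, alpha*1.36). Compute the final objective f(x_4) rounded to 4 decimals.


FISTA on f(x) = 4*x^2 + 0*x + 1.36*|x|
L = 8, alpha = 0.0743
Iteration 1: beta = 0.0, y = 2.4346 + 0.0*(2.4346 - 2.4346) = 2.4346
  grad(y) = 19.4768, v = y - alpha*grad = 0.9875
  prox(v) = soft_thresh(0.9875, 0.101) = 0.8864
Iteration 2: beta = 0.3333, y = 0.8864 + 0.3333*(0.8864 - 2.4346) = 0.3704
  grad(y) = 2.9629, v = y - alpha*grad = 0.1502
  prox(v) = soft_thresh(0.1502, 0.101) = 0.0492
Iteration 3: beta = 0.5, y = 0.0492 + 0.5*(0.0492 - 0.8864) = -0.3695
  grad(y) = -2.9556, v = y - alpha*grad = -0.1499
  prox(v) = soft_thresh(-0.1499, 0.101) = -0.0488
Iteration 4: beta = 0.6, y = -0.0488 + 0.6*(-0.0488 - 0.0492) = -0.1076
  grad(y) = -0.8607, v = y - alpha*grad = -0.0436
  prox(v) = soft_thresh(-0.0436, 0.101) = 0.0
f(x_4) = 4*0.0^2 + 0*0.0 + 1.36*|0.0| = 0.0


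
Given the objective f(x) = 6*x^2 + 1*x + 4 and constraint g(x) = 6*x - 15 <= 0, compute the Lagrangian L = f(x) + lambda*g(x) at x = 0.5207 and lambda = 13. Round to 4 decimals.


Step 1: Evaluate f(x).
f(0.5207) = 6*0.5207^2 + 1*0.5207 + 4 = 6.1475
Step 2: Evaluate g(x).
g(0.5207) = 6*0.5207 - 15 = -11.8758
Step 3: Compute Lagrangian.
L = 6.1475 + 13*-11.8758 = -148.2379


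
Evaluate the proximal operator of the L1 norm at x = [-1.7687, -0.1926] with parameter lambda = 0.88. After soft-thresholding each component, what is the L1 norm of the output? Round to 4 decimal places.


Soft-thresholding with lambda = 0.88:
prox(-1.7687) = sign(-1.7687)*max(|-1.7687| - 0.88, 0) = -0.8887
prox(-0.1926) = sign(-0.1926)*max(|-0.1926| - 0.88, 0) = 0.0
prox(x) = [-0.8887, 0.0]
||prox(x)||_1 = 0.8887 + 0.0 = 0.8887


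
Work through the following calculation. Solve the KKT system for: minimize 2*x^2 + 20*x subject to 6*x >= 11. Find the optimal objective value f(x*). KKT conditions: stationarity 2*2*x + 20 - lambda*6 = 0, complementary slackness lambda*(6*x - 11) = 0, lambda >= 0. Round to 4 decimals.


Step 1: Try lambda = 0 (constraint inactive).
x_unc = -20/(2*2) = -5.0
Check: 6*-5.0 = -30.0 < 11 -- violated!
Step 2: Constraint must be active: 6*x = 11
x* = 11/6 = 1.8333 (rounded; the exact value 11/6 is used below)
lambda = (2*2*(11/6) + 20)/6 = 4.5556
Step 3: Compute optimal value.
f(x*) = 2*(11/6)^2 + 20*(11/6) = 43.3889


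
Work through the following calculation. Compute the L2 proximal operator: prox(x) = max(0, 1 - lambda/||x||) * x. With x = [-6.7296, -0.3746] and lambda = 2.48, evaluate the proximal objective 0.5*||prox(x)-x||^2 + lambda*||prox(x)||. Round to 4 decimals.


Step 1: Compute ||x||.
||x|| = 6.74
Step 2: Compute scaling factor.
scale = max(0, 1 - 2.48/6.74) = 0.632
Step 3: prox(x) = [-4.2534, -0.2368]
||prox(x)|| = 4.26
Step 4: Proximal objective.
0.5*||prox-x||^2 = 3.0752
lambda*||prox|| = 10.5648
Total = 13.64


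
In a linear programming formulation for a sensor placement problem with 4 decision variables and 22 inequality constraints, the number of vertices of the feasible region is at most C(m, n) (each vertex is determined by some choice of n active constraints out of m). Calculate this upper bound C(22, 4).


Each vertex corresponds to some choice of n active constraints out of m, so the number of vertices is at most C(m, n) = m! / (n!(m-n)!).
m = 22, n = 4
Numerator: 22 * 21 * 20 * 19
Denominator: 4! = 24
C(22, 4) = 7315


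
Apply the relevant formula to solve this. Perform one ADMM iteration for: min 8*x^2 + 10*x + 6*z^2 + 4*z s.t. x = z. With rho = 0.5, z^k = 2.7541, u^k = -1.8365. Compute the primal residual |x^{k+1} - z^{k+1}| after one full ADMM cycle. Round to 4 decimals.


ADMM iteration with rho = 0.5, z^k = 2.7541, u^k = -1.8365
Step 1: x-update.
Minimize 8*x^2 + 10*x + (0.5/2)*(x - 2.7541 - 1.8365)^2
FOC: (2*8 + 0.5)*x = -10 + 0.5*(2.7541 + 1.8365)
x^{k+1} = -0.467
Step 2: z-update.
Minimize 6*z^2 + 4*z + (0.5/2)*(-0.467 - z - 1.8365)^2
FOC: (2*6 + 0.5)*z = -4 + 0.5*(-0.467 - 1.8365)
z^{k+1} = -0.4121
Step 3: u-update.
u^{k+1} = -1.8365 - 0.467 + 0.4121 = -1.8913
Step 4: Primal residual = |-0.467 + 0.4121| = 0.0548


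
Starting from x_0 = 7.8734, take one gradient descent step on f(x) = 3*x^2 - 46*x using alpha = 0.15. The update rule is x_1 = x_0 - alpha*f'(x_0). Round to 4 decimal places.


We compute the gradient at x_0 and apply the update.
f'(x) = 6*x - 46
f'(7.8734) = 6*7.8734 - 46 = 1.2404
x_1 = 7.8734 - 0.15*1.2404 = 7.6873


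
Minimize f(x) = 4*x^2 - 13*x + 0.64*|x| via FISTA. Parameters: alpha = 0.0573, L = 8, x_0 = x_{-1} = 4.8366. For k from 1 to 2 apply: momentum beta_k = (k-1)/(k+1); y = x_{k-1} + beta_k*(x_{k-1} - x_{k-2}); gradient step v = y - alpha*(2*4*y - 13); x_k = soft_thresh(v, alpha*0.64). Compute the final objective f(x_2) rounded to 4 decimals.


FISTA on f(x) = 4*x^2 - 13*x + 0.64*|x|
L = 8, alpha = 0.0573
Iteration 1: beta = 0.0, y = 4.8366 + 0.0*(4.8366 - 4.8366) = 4.8366
  grad(y) = 25.6928, v = y - alpha*grad = 3.3644
  prox(v) = soft_thresh(3.3644, 0.0367) = 3.3277
Iteration 2: beta = 0.3333, y = 3.3277 + 0.3333*(3.3277 - 4.8366) = 2.8248
  grad(y) = 9.5982, v = y - alpha*grad = 2.2748
  prox(v) = soft_thresh(2.2748, 0.0367) = 2.2381
f(x_2) = 4*2.2381^2 - 13*2.2381 + 0.64*|2.2381| = -7.6264


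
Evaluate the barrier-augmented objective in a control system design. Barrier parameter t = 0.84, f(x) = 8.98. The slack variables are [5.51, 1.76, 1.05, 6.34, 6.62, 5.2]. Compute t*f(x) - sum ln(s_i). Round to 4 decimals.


Step 1: Compute log-barrier.
ln values: [1.7066, 0.5653, 0.0488, 1.8469, 1.8901, 1.6487]
phi = -(1.7066 + 0.5653 + 0.0488 + 1.8469 + 1.8901 + 1.6487) = -7.7063
Step 2: Compute augmented objective.
t*f(x) = 0.84*8.98 = 7.5432
Total = 7.5432 - 7.7063 = -0.1631


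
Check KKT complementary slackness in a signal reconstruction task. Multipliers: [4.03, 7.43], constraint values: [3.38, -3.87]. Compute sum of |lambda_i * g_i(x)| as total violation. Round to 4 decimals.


KKT complementary slackness check:
lambda_1 * g_1 = 4.03 * 3.38 = 13.6214
lambda_2 * g_2 = 7.43 * -3.87 = -28.7541
Total violation = 13.6214 + 28.7541 = 42.3755


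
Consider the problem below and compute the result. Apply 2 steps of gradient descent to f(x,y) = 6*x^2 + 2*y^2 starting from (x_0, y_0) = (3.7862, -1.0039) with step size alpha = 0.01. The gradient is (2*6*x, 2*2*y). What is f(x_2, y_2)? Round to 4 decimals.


Gradient descent on f(x,y) = 6*x^2 + 2*y^2.
Starting point: (3.7862, -1.0039), alpha = 0.01
Step 1: grad_x = 2*6*3.7862 = 45.4344, grad_y = 2*2*-1.0039 = -4.0156
  x_1 = 3.7862 - 0.01*45.4344 = 3.3319
  y_1 = -1.0039 - 0.01*-4.0156 = -0.9637
Step 2: grad_x = 2*6*3.3319 = 39.9823, grad_y = 2*2*-0.9637 = -3.855
  x_2 = 3.3319 - 0.01*39.9823 = 2.932
  y_2 = -0.9637 - 0.01*-3.855 = -0.9252
f(2.932, -0.9252) = 6*2.932^2 + 2*(-0.9252)^2 = 53.2929


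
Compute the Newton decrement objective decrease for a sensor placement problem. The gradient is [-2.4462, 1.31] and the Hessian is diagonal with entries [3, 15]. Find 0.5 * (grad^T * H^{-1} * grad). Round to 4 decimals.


Step 1: H is diagonal, so H^(-1) * g = [-0.8154, 0.0873].
Step 2: g^T H^(-1) g = sum_i g_i^2 / H_ii
  = (-2.4462)^2/3 + (1.31)^2/15
  = 1.9946 + 0.1144 = 2.109
Step 3: Objective decrease = 0.5 * g^T H^(-1) g = 1.0545


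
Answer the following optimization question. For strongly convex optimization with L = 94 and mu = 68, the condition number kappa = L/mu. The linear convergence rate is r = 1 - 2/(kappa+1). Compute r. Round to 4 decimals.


Step 1: Compute the condition number.
kappa = L/mu = 94/68 = 1.3824
Step 2: Compute the convergence rate.
r = 1 - 2/(kappa + 1) = 1 - 2*mu/(L + mu) = (L - mu)/(L + mu) = 26/162 = 0.1605


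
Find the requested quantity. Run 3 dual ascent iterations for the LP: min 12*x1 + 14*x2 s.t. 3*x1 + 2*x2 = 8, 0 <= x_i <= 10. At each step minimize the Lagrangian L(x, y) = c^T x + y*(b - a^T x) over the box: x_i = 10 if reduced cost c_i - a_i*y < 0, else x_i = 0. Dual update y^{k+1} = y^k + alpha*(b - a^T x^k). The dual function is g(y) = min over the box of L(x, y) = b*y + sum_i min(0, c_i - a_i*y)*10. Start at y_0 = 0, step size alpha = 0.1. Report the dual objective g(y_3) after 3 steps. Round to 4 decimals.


Dual ascent for LP: min 12*x1 + 14*x2, 3*x1 + 2*x2 = 8, 0 <= x_i <= 10
Step 1: y^k = 0.0, reduced costs: (12.0, 14.0)
  x^k = (0.0, 0.0), subgradient = b - a^T x = 8.0
  y^{k+1} = 0.0 + 0.1*8.0 = 0.8
Step 2: y^k = 0.8, reduced costs: (9.6, 12.4)
  x^k = (0.0, 0.0), subgradient = b - a^T x = 8.0
  y^{k+1} = 0.8 + 0.1*8.0 = 1.6
Step 3: y^k = 1.6, reduced costs: (7.2, 10.8)
  x^k = (0.0, 0.0), subgradient = b - a^T x = 8.0
  y^{k+1} = 1.6 + 0.1*8.0 = 2.4
Dual objective at y_3 = 2.4: reduced costs (4.8, 9.2), box minimizer x = (0.0, 0.0)
g(y_3) = b*y + (c1 - a1*y)*x1 + (c2 - a2*y)*x2 = 8*2.4 + 4.8*0.0 + 9.2*0.0 = 19.2 + 0.0 + 0.0 = 19.2


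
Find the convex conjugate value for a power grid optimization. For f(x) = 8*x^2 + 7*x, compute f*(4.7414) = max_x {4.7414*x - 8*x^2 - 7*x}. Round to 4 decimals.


f*(y) = sup_x {y*x - a*x^2 - b*x} = sup_x {(y-b)*x - a*x^2}
FOC: (y - b) - 2a*x = 0 => x* = (y - b)/(2a)
x* = (4.7414 - 7)/(2*8) = -0.1412
f*(4.7414) = (y-b)^2/(4a) = (4.7414 - 7)^2/(4*8)
= 5.1013/32 = 0.1594


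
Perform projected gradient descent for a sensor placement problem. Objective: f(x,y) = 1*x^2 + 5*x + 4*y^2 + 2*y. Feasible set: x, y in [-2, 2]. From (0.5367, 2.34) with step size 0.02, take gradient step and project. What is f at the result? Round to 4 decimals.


Step 1: Compute gradient at (0.5367, 2.34).
grad_x = 2*1*0.5367 + 5 = 6.0734
grad_y = 2*4*2.34 + 2 = 20.72
Step 2: Gradient step.
x_raw = 0.5367 - 0.02*6.0734 = 0.4152
y_raw = 2.34 - 0.02*20.72 = 1.9256
Step 3: Project onto [-2, 2].
x_proj = clip(0.4152) = 0.4152
y_proj = clip(1.9256) = 1.9256
Step 4: Evaluate f.
f(0.4152, 1.9256) = 20.9315


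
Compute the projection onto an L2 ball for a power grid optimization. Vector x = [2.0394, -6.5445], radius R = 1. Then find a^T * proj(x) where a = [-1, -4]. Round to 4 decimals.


Step 1: Compute ||x|| (intermediates to 6 decimals).
||x|| = sqrt(2.0394^2 + (-6.5445)^2) = 6.854898
Step 2: Project.
Since ||x|| > R, scale = R/||x|| = 1/6.854898 = 0.145881, proj(x) = scale * x
proj(x) = [0.29751, -0.954718]
Step 3: Dot product.
a^T * proj(x) = -1*0.29751 - 4*(-0.954718) = 3.5214


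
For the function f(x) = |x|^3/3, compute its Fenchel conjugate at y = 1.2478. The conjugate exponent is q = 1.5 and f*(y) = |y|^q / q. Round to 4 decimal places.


The conjugate exponent q satisfies 1/p + 1/q = 1.
p = 3, so q = 3/(3 - 1) = 1.5
|y|^q = 1.2478^1.5 = 1.3939
f*(1.2478) = 1.3939 / 1.5 = 0.9292


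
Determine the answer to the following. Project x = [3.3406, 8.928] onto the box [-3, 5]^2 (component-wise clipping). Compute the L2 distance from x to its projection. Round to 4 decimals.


Project each component onto [-3, 5].
clip(3.3406) = 3.3406, clip(8.928) = 5.0
Projection = [3.3406, 5.0]
Squared diffs: [0.0, 15.4292]
Distance = sqrt(15.4292) = 3.928


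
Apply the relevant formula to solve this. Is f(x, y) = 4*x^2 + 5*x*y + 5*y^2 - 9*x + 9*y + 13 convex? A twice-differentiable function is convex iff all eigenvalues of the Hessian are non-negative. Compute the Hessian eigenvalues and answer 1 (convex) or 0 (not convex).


The Hessian of f(x,y) = 4*x^2 + 5*x*y + 5*y^2 - 9*x + 9*y + 13 is:
H = [[8, 5], [5, 10]]
Trace = 8 + 10 = 18
Determinant = 8*10 - (5)^2 = 55
Discriminant = (18)^2 - 4*55 = 104.0
Eigenvalues: lambda_1 = 3.901, lambda_2 = 14.099
The function is convex.

1


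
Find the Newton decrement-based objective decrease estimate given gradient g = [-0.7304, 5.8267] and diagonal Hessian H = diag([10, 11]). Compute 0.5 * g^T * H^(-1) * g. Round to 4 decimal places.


Step 1: H is diagonal, so H^(-1) * g = [-0.073, 0.5297].
Step 2: g^T H^(-1) g = sum_i g_i^2 / H_ii
  = (-0.7304)^2/10 + (5.8267)^2/11
  = 0.0533 + 3.0864 = 3.1398
Step 3: Objective decrease = 0.5 * g^T H^(-1) g = 1.5699


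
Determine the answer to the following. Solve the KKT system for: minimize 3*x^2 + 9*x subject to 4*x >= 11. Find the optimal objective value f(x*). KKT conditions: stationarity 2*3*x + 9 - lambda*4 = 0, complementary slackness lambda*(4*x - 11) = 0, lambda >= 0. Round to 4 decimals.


Step 1: Try lambda = 0 (constraint inactive).
x_unc = -9/(2*3) = -1.5
Check: 4*-1.5 = -6.0 < 11 -- violated!
Step 2: Constraint must be active: 4*x = 11
x* = 11/4 = 2.75
lambda = (2*3*2.75 + 9)/4 = 6.375
Step 3: Compute optimal value.
f(x*) = 3*2.75^2 + 9*2.75 = 47.4375


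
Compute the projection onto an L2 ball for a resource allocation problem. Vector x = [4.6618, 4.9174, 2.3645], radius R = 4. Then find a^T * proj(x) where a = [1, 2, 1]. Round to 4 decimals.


Step 1: Compute ||x|| (intermediates to 6 decimals).
||x|| = sqrt(4.6618^2 + 4.9174^2 + 2.3645^2) = 7.176633
Step 2: Project.
Since ||x|| > R, scale = R/||x|| = 4/7.176633 = 0.557364, proj(x) = scale * x
proj(x) = [2.598319, 2.740782, 1.317887]
Step 3: Dot product.
a^T * proj(x) = 1*2.598319 + 2*2.740782 + 1*1.317887 = 9.3978


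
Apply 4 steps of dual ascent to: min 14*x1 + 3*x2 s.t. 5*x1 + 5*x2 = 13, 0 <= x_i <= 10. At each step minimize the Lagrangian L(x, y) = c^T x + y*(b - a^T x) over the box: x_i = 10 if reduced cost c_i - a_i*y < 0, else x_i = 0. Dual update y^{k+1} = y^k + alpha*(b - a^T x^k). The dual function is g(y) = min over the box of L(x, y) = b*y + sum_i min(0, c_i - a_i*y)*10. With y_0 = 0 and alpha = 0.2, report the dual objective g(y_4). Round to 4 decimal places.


Dual ascent for LP: min 14*x1 + 3*x2, 5*x1 + 5*x2 = 13, 0 <= x_i <= 10
Step 1: y^k = 0.0, reduced costs: (14.0, 3.0)
  x^k = (0.0, 0.0), subgradient = b - a^T x = 13.0
  y^{k+1} = 0.0 + 0.2*13.0 = 2.6
Step 2: y^k = 2.6, reduced costs: (1.0, -10.0)
  x^k = (0.0, 10.0), subgradient = b - a^T x = -37.0
  y^{k+1} = 2.6 + 0.2*-37.0 = -4.8
Step 3: y^k = -4.8, reduced costs: (38.0, 27.0)
  x^k = (0.0, 0.0), subgradient = b - a^T x = 13.0
  y^{k+1} = -4.8 + 0.2*13.0 = -2.2
Step 4: y^k = -2.2, reduced costs: (25.0, 14.0)
  x^k = (0.0, 0.0), subgradient = b - a^T x = 13.0
  y^{k+1} = -2.2 + 0.2*13.0 = 0.4
Dual objective at y_4 = 0.4: reduced costs (12.0, 1.0), box minimizer x = (0.0, 0.0)
g(y_4) = b*y + (c1 - a1*y)*x1 + (c2 - a2*y)*x2 = 13*0.4 + 12.0*0.0 + 1.0*0.0 = 5.2 + 0.0 + 0.0 = 5.2


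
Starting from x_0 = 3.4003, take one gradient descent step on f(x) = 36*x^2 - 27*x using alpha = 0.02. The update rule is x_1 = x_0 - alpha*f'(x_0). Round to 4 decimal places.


We compute the gradient at x_0 and apply the update.
f'(x) = 72*x - 27
f'(3.4003) = 72*3.4003 - 27 = 217.8216
x_1 = 3.4003 - 0.02*217.8216 = -0.9561


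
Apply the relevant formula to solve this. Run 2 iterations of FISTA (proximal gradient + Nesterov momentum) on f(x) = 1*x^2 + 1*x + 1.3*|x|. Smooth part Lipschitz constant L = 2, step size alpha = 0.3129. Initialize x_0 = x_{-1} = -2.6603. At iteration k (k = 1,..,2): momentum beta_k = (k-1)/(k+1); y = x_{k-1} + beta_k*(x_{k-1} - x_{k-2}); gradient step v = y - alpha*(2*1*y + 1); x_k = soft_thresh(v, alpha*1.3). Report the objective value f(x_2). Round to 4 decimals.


FISTA on f(x) = 1*x^2 + 1*x + 1.3*|x|
L = 2, alpha = 0.3129
Iteration 1: beta = 0.0, y = -2.6603 + 0.0*(-2.6603 + 2.6603) = -2.6603
  grad(y) = -4.3206, v = y - alpha*grad = -1.3084
  prox(v) = soft_thresh(-1.3084, 0.4068) = -0.9016
Iteration 2: beta = 0.3333, y = -0.9016 + 0.3333*(-0.9016 + 2.6603) = -0.3154
  grad(y) = 0.3692, v = y - alpha*grad = -0.4309
  prox(v) = soft_thresh(-0.4309, 0.4068) = -0.0241
f(x_2) = 1*(-0.0241)^2 + 1*(-0.0241) + 1.3*|-0.0241| = 0.0078


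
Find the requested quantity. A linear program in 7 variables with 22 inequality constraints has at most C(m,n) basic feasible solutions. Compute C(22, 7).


Each vertex corresponds to some choice of n active constraints out of m, so the number of vertices is at most C(m, n) = m! / (n!(m-n)!).
m = 22, n = 7
Numerator: 22 * 21 * 20 * 19 * 18 * 17 * 16
Denominator: 7! = 5040
C(22, 7) = 170544


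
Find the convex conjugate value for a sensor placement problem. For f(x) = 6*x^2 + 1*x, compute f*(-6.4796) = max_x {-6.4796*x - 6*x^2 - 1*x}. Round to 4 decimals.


f*(y) = sup_x {y*x - a*x^2 - b*x} = sup_x {(y-b)*x - a*x^2}
FOC: (y - b) - 2a*x = 0 => x* = (y - b)/(2a)
x* = (-6.4796 - 1)/(2*6) = -0.6233
f*(-6.4796) = (y-b)^2/(4a) = (-6.4796 - 1)^2/(4*6)
= 55.9444/24 = 2.331


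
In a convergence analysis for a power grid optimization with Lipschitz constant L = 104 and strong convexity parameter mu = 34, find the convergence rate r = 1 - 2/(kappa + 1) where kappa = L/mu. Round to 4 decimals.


Step 1: Compute the condition number.
kappa = L/mu = 104/34 = 3.0588
Step 2: Compute the convergence rate.
r = 1 - 2/(kappa + 1) = 1 - 2*mu/(L + mu) = (L - mu)/(L + mu) = 70/138 = 0.5072


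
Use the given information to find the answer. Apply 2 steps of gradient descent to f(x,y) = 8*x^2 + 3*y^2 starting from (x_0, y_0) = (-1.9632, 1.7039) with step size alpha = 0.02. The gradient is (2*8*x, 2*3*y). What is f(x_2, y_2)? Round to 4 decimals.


Gradient descent on f(x,y) = 8*x^2 + 3*y^2.
Starting point: (-1.9632, 1.7039), alpha = 0.02
Step 1: grad_x = 2*8*-1.9632 = -31.4112, grad_y = 2*3*1.7039 = 10.2234
  x_1 = -1.9632 - 0.02*-31.4112 = -1.335
  y_1 = 1.7039 - 0.02*10.2234 = 1.4994
Step 2: grad_x = 2*8*-1.335 = -21.3596, grad_y = 2*3*1.4994 = 8.9966
  x_2 = -1.335 - 0.02*-21.3596 = -0.9078
  y_2 = 1.4994 - 0.02*8.9966 = 1.3195
f(-0.9078, 1.3195) = 8*(-0.9078)^2 + 3*1.3195^2 = 11.8158


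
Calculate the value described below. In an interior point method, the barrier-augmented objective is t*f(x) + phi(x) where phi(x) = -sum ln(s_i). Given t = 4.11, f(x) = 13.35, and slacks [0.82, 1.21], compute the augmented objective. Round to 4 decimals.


Step 1: Compute log-barrier.
ln values: [-0.1985, 0.1906]
phi = -(-0.1985 + 0.1906) = 0.0078
Step 2: Compute augmented objective.
t*f(x) = 4.11*13.35 = 54.8685
Total = 54.8685 + 0.0078 = 54.8763


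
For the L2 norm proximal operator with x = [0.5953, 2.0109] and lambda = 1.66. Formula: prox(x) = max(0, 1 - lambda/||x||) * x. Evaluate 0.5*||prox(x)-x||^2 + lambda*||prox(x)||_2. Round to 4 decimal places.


Step 1: Compute ||x||.
||x|| = 2.0972
Step 2: Compute scaling factor.
scale = max(0, 1 - 1.66/2.0972) = 0.2085
Step 3: prox(x) = [0.1241, 0.4192]
||prox(x)|| = 0.4372
Step 4: Proximal objective.
0.5*||prox-x||^2 = 1.3778
lambda*||prox|| = 0.7258
Total = 2.1035


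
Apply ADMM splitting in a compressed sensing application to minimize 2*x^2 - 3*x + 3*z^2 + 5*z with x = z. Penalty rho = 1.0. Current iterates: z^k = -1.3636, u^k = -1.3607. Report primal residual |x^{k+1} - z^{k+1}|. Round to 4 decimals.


ADMM iteration with rho = 1.0, z^k = -1.3636, u^k = -1.3607
Step 1: x-update.
Minimize 2*x^2 - 3*x + (1.0/2)*(x + 1.3636 - 1.3607)^2
FOC: (2*2 + 1.0)*x = 3 + 1.0*(-1.3636 + 1.3607)
x^{k+1} = 0.5994
Step 2: z-update.
Minimize 3*z^2 + 5*z + (1.0/2)*(0.5994 - z - 1.3607)^2
FOC: (2*3 + 1.0)*z = -5 + 1.0*(0.5994 - 1.3607)
z^{k+1} = -0.823
Step 3: u-update.
u^{k+1} = -1.3607 + 0.5994 + 0.823 = 0.0618
Step 4: Primal residual = |0.5994 + 0.823| = 1.4225


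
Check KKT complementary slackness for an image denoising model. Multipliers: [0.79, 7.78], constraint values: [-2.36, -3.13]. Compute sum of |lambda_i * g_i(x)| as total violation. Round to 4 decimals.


KKT complementary slackness check:
lambda_1 * g_1 = 0.79 * -2.36 = -1.8644
lambda_2 * g_2 = 7.78 * -3.13 = -24.3514
Total violation = 1.8644 + 24.3514 = 26.2158


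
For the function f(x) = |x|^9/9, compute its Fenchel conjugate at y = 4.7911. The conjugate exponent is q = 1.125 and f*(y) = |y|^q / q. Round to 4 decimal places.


The conjugate exponent q satisfies 1/p + 1/q = 1.
p = 9, so q = 9/(9 - 1) = 1.125
|y|^q = 4.7911^1.125 = 5.8276
f*(4.7911) = 5.8276 / 1.125 = 5.1801
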